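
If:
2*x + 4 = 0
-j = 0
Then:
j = 0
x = -2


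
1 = 1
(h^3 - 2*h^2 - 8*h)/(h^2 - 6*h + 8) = h*(h + 2)/(h - 2)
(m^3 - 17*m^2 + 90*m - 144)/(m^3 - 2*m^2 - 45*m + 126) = (m - 8)/(m + 7)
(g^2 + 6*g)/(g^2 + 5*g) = (g + 6)/(g + 5)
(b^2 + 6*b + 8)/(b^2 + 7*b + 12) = (b + 2)/(b + 3)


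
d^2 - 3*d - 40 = (d - 8)*(d + 5)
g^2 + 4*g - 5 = (g - 1)*(g + 5)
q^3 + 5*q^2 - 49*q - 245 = (q - 7)*(q + 5)*(q + 7)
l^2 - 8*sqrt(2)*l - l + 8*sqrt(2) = (l - 1)*(l - 8*sqrt(2))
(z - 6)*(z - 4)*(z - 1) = z^3 - 11*z^2 + 34*z - 24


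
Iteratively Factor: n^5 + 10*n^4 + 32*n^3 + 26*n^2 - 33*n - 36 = (n + 3)*(n^4 + 7*n^3 + 11*n^2 - 7*n - 12) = (n - 1)*(n + 3)*(n^3 + 8*n^2 + 19*n + 12) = (n - 1)*(n + 3)*(n + 4)*(n^2 + 4*n + 3) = (n - 1)*(n + 1)*(n + 3)*(n + 4)*(n + 3)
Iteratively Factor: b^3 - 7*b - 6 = (b - 3)*(b^2 + 3*b + 2) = (b - 3)*(b + 2)*(b + 1)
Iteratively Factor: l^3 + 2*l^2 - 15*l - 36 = (l - 4)*(l^2 + 6*l + 9) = (l - 4)*(l + 3)*(l + 3)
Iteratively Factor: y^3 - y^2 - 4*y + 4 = (y + 2)*(y^2 - 3*y + 2) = (y - 1)*(y + 2)*(y - 2)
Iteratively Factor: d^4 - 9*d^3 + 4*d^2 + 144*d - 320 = (d - 5)*(d^3 - 4*d^2 - 16*d + 64) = (d - 5)*(d - 4)*(d^2 - 16) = (d - 5)*(d - 4)*(d + 4)*(d - 4)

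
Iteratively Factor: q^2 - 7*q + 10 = (q - 2)*(q - 5)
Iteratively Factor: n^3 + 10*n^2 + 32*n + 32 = (n + 2)*(n^2 + 8*n + 16) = (n + 2)*(n + 4)*(n + 4)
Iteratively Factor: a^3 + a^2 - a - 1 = (a - 1)*(a^2 + 2*a + 1) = (a - 1)*(a + 1)*(a + 1)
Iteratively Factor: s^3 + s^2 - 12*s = (s)*(s^2 + s - 12) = s*(s + 4)*(s - 3)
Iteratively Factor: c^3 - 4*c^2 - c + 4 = (c + 1)*(c^2 - 5*c + 4) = (c - 4)*(c + 1)*(c - 1)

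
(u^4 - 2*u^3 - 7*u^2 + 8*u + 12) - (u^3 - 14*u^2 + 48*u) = u^4 - 3*u^3 + 7*u^2 - 40*u + 12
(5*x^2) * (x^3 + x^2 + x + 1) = 5*x^5 + 5*x^4 + 5*x^3 + 5*x^2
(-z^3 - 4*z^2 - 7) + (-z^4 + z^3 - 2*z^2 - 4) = -z^4 - 6*z^2 - 11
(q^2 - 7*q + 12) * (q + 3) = q^3 - 4*q^2 - 9*q + 36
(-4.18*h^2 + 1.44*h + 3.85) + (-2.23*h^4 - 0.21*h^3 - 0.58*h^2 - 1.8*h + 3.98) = -2.23*h^4 - 0.21*h^3 - 4.76*h^2 - 0.36*h + 7.83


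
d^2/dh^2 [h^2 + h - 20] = 2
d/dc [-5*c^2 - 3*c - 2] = -10*c - 3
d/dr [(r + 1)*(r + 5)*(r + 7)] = 3*r^2 + 26*r + 47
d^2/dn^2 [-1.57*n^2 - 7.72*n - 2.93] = -3.14000000000000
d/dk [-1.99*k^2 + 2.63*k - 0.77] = 2.63 - 3.98*k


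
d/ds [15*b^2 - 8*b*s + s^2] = -8*b + 2*s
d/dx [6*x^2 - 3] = 12*x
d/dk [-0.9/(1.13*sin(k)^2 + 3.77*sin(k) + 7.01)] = (2.034*sin(k) + 3.393)*cos(k)/(1.13*sin(k)^2 + 3.77*sin(k) + 7.01)^2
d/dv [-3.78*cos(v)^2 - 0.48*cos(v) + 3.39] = (7.56*cos(v) + 0.48)*sin(v)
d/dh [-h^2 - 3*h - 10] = -2*h - 3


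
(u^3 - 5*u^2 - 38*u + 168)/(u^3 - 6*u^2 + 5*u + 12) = (u^2 - u - 42)/(u^2 - 2*u - 3)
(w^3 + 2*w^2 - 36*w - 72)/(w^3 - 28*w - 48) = (w + 6)/(w + 4)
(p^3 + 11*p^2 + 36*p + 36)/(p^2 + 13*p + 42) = (p^2 + 5*p + 6)/(p + 7)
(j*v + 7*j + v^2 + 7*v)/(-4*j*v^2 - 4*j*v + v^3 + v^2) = (j*v + 7*j + v^2 + 7*v)/(v*(-4*j*v - 4*j + v^2 + v))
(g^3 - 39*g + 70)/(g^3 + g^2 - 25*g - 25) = (g^2 + 5*g - 14)/(g^2 + 6*g + 5)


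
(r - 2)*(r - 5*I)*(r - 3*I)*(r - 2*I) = r^4 - 2*r^3 - 10*I*r^3 - 31*r^2 + 20*I*r^2 + 62*r + 30*I*r - 60*I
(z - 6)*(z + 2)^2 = z^3 - 2*z^2 - 20*z - 24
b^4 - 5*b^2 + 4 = (b - 2)*(b - 1)*(b + 1)*(b + 2)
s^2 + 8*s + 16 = (s + 4)^2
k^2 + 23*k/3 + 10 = (k + 5/3)*(k + 6)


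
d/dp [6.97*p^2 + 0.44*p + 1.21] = 13.94*p + 0.44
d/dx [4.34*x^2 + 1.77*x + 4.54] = 8.68*x + 1.77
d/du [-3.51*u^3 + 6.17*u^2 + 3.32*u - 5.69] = -10.53*u^2 + 12.34*u + 3.32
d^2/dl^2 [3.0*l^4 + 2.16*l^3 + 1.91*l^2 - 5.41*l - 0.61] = 36.0*l^2 + 12.96*l + 3.82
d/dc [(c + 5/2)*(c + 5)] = 2*c + 15/2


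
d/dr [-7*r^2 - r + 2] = -14*r - 1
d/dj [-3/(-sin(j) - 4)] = -3*cos(j)/(sin(j) + 4)^2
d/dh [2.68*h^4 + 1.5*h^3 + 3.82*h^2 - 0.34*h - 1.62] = 10.72*h^3 + 4.5*h^2 + 7.64*h - 0.34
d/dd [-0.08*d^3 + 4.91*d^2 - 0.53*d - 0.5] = -0.24*d^2 + 9.82*d - 0.53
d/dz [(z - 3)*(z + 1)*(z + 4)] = 3*z^2 + 4*z - 11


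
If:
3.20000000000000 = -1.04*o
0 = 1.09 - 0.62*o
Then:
No Solution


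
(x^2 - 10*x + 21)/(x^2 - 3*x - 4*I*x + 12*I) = (x - 7)/(x - 4*I)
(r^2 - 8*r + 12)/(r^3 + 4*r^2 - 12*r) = (r - 6)/(r*(r + 6))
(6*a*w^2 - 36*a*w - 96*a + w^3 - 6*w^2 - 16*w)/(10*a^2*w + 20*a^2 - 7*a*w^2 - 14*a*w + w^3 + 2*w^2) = (6*a*w - 48*a + w^2 - 8*w)/(10*a^2 - 7*a*w + w^2)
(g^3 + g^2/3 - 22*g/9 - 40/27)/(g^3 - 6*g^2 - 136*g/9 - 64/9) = (g - 5/3)/(g - 8)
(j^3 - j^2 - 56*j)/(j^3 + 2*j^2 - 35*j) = (j - 8)/(j - 5)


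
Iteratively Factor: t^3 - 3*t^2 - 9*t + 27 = (t - 3)*(t^2 - 9) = (t - 3)^2*(t + 3)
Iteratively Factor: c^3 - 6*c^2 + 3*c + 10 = (c - 5)*(c^2 - c - 2) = (c - 5)*(c + 1)*(c - 2)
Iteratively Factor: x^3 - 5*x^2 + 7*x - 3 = (x - 1)*(x^2 - 4*x + 3) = (x - 1)^2*(x - 3)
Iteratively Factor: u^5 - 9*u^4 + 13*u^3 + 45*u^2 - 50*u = (u + 2)*(u^4 - 11*u^3 + 35*u^2 - 25*u) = u*(u + 2)*(u^3 - 11*u^2 + 35*u - 25) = u*(u - 5)*(u + 2)*(u^2 - 6*u + 5) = u*(u - 5)^2*(u + 2)*(u - 1)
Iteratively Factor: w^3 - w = (w - 1)*(w^2 + w) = w*(w - 1)*(w + 1)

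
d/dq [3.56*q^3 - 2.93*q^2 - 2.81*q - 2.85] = 10.68*q^2 - 5.86*q - 2.81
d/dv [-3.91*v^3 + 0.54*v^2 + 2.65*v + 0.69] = -11.73*v^2 + 1.08*v + 2.65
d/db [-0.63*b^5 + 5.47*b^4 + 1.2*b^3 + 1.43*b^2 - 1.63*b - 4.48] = -3.15*b^4 + 21.88*b^3 + 3.6*b^2 + 2.86*b - 1.63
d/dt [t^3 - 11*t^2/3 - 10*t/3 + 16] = 3*t^2 - 22*t/3 - 10/3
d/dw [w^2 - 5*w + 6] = 2*w - 5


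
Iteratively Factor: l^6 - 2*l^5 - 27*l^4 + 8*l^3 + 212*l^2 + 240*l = (l + 3)*(l^5 - 5*l^4 - 12*l^3 + 44*l^2 + 80*l) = (l + 2)*(l + 3)*(l^4 - 7*l^3 + 2*l^2 + 40*l) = (l - 4)*(l + 2)*(l + 3)*(l^3 - 3*l^2 - 10*l) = (l - 4)*(l + 2)^2*(l + 3)*(l^2 - 5*l) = (l - 5)*(l - 4)*(l + 2)^2*(l + 3)*(l)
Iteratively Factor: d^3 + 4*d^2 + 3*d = (d + 1)*(d^2 + 3*d) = d*(d + 1)*(d + 3)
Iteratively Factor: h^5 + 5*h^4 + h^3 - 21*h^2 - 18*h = (h + 1)*(h^4 + 4*h^3 - 3*h^2 - 18*h) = h*(h + 1)*(h^3 + 4*h^2 - 3*h - 18) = h*(h - 2)*(h + 1)*(h^2 + 6*h + 9) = h*(h - 2)*(h + 1)*(h + 3)*(h + 3)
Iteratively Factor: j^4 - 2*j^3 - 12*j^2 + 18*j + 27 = (j - 3)*(j^3 + j^2 - 9*j - 9) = (j - 3)^2*(j^2 + 4*j + 3) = (j - 3)^2*(j + 1)*(j + 3)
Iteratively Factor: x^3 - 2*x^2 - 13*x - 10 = (x - 5)*(x^2 + 3*x + 2) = (x - 5)*(x + 1)*(x + 2)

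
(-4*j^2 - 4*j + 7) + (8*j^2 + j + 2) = 4*j^2 - 3*j + 9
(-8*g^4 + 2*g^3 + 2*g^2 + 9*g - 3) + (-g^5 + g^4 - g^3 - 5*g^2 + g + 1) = -g^5 - 7*g^4 + g^3 - 3*g^2 + 10*g - 2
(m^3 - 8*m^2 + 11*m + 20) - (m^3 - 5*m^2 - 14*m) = -3*m^2 + 25*m + 20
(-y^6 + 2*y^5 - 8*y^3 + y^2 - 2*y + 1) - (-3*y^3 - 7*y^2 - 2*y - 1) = -y^6 + 2*y^5 - 5*y^3 + 8*y^2 + 2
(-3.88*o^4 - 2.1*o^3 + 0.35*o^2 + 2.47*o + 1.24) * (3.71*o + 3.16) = -14.3948*o^5 - 20.0518*o^4 - 5.3375*o^3 + 10.2697*o^2 + 12.4056*o + 3.9184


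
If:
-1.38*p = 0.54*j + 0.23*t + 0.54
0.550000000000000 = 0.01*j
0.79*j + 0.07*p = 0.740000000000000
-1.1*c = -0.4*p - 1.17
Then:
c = -220.81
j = 55.00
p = -610.14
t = 3529.38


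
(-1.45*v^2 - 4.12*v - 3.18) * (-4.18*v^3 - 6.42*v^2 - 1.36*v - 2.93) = 6.061*v^5 + 26.5306*v^4 + 41.7148*v^3 + 30.2673*v^2 + 16.3964*v + 9.3174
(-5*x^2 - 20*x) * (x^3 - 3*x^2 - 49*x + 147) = -5*x^5 - 5*x^4 + 305*x^3 + 245*x^2 - 2940*x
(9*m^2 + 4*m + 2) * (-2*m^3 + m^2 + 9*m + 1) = -18*m^5 + m^4 + 81*m^3 + 47*m^2 + 22*m + 2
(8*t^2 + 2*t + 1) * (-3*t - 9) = -24*t^3 - 78*t^2 - 21*t - 9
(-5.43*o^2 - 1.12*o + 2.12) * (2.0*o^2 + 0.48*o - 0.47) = -10.86*o^4 - 4.8464*o^3 + 6.2545*o^2 + 1.544*o - 0.9964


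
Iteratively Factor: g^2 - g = (g)*(g - 1)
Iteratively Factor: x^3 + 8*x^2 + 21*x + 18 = (x + 2)*(x^2 + 6*x + 9) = (x + 2)*(x + 3)*(x + 3)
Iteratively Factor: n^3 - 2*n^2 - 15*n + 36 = (n - 3)*(n^2 + n - 12) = (n - 3)*(n + 4)*(n - 3)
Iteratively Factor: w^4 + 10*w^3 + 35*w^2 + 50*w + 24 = (w + 3)*(w^3 + 7*w^2 + 14*w + 8) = (w + 2)*(w + 3)*(w^2 + 5*w + 4) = (w + 1)*(w + 2)*(w + 3)*(w + 4)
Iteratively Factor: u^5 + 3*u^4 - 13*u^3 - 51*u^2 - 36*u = (u + 3)*(u^4 - 13*u^2 - 12*u) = u*(u + 3)*(u^3 - 13*u - 12) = u*(u - 4)*(u + 3)*(u^2 + 4*u + 3) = u*(u - 4)*(u + 3)^2*(u + 1)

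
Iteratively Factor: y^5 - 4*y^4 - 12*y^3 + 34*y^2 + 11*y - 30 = (y - 2)*(y^4 - 2*y^3 - 16*y^2 + 2*y + 15) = (y - 2)*(y + 3)*(y^3 - 5*y^2 - y + 5) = (y - 2)*(y + 1)*(y + 3)*(y^2 - 6*y + 5) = (y - 5)*(y - 2)*(y + 1)*(y + 3)*(y - 1)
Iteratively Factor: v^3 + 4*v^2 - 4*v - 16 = (v + 2)*(v^2 + 2*v - 8) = (v - 2)*(v + 2)*(v + 4)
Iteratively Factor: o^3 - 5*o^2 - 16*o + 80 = (o - 5)*(o^2 - 16) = (o - 5)*(o + 4)*(o - 4)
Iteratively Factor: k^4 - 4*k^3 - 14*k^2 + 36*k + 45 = (k + 3)*(k^3 - 7*k^2 + 7*k + 15) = (k + 1)*(k + 3)*(k^2 - 8*k + 15) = (k - 5)*(k + 1)*(k + 3)*(k - 3)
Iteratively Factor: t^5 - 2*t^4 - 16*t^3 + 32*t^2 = (t + 4)*(t^4 - 6*t^3 + 8*t^2) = t*(t + 4)*(t^3 - 6*t^2 + 8*t) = t*(t - 2)*(t + 4)*(t^2 - 4*t) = t^2*(t - 2)*(t + 4)*(t - 4)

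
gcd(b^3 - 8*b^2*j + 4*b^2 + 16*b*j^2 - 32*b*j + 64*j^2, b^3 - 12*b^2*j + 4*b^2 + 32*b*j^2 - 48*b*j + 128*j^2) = b^2 - 4*b*j + 4*b - 16*j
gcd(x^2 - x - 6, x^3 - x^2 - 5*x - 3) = x - 3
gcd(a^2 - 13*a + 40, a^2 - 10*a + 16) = a - 8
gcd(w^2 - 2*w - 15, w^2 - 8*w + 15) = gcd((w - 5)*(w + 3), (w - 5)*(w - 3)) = w - 5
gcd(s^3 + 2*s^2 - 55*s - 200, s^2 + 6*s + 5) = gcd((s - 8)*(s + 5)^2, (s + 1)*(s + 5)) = s + 5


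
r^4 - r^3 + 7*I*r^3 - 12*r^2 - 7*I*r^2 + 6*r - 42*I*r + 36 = (r - 3)*(r + 2)*(r + I)*(r + 6*I)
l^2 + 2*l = l*(l + 2)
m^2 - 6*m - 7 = (m - 7)*(m + 1)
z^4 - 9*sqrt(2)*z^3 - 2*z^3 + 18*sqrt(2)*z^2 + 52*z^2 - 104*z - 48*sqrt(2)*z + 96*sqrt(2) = (z - 2)*(z - 4*sqrt(2))*(z - 3*sqrt(2))*(z - 2*sqrt(2))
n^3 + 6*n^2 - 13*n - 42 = (n - 3)*(n + 2)*(n + 7)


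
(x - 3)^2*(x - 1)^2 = x^4 - 8*x^3 + 22*x^2 - 24*x + 9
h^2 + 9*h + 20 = (h + 4)*(h + 5)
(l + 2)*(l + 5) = l^2 + 7*l + 10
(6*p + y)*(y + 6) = 6*p*y + 36*p + y^2 + 6*y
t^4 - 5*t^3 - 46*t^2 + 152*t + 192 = (t - 8)*(t - 4)*(t + 1)*(t + 6)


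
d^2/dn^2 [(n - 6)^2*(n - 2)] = 6*n - 28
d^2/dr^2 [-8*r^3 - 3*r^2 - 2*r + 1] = -48*r - 6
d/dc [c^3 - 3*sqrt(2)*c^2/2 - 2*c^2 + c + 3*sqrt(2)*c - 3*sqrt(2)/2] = 3*c^2 - 3*sqrt(2)*c - 4*c + 1 + 3*sqrt(2)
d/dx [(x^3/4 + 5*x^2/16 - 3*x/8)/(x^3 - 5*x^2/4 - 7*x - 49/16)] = 2*(-80*x^4 - 352*x^3 - 634*x^2 - 245*x + 147)/(256*x^6 - 640*x^5 - 3184*x^4 + 2912*x^3 + 14504*x^2 + 10976*x + 2401)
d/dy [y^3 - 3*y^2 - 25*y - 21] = 3*y^2 - 6*y - 25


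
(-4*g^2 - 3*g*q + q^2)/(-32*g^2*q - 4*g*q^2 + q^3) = (4*g^2 + 3*g*q - q^2)/(q*(32*g^2 + 4*g*q - q^2))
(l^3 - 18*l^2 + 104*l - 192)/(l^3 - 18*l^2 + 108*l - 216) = (l^2 - 12*l + 32)/(l^2 - 12*l + 36)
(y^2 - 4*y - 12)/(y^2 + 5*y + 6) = (y - 6)/(y + 3)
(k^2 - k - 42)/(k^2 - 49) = (k + 6)/(k + 7)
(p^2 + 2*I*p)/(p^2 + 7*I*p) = (p + 2*I)/(p + 7*I)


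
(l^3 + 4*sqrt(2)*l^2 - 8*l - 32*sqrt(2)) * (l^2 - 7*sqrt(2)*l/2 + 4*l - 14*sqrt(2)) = l^5 + sqrt(2)*l^4/2 + 4*l^4 - 36*l^3 + 2*sqrt(2)*l^3 - 144*l^2 - 4*sqrt(2)*l^2 - 16*sqrt(2)*l + 224*l + 896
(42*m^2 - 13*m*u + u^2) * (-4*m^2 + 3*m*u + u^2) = -168*m^4 + 178*m^3*u - m^2*u^2 - 10*m*u^3 + u^4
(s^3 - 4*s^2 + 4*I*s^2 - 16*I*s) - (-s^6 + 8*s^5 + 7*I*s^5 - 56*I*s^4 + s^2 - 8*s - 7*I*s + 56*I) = s^6 - 8*s^5 - 7*I*s^5 + 56*I*s^4 + s^3 - 5*s^2 + 4*I*s^2 + 8*s - 9*I*s - 56*I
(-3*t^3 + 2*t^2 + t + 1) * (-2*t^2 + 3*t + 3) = 6*t^5 - 13*t^4 - 5*t^3 + 7*t^2 + 6*t + 3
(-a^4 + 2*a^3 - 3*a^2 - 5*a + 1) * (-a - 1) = a^5 - a^4 + a^3 + 8*a^2 + 4*a - 1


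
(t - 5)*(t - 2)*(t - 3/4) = t^3 - 31*t^2/4 + 61*t/4 - 15/2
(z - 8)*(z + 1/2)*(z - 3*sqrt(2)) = z^3 - 15*z^2/2 - 3*sqrt(2)*z^2 - 4*z + 45*sqrt(2)*z/2 + 12*sqrt(2)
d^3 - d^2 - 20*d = d*(d - 5)*(d + 4)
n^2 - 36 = (n - 6)*(n + 6)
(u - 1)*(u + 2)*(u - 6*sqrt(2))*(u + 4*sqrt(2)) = u^4 - 2*sqrt(2)*u^3 + u^3 - 50*u^2 - 2*sqrt(2)*u^2 - 48*u + 4*sqrt(2)*u + 96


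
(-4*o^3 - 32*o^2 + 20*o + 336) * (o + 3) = -4*o^4 - 44*o^3 - 76*o^2 + 396*o + 1008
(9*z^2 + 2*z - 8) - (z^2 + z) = 8*z^2 + z - 8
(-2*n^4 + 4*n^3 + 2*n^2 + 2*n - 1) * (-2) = 4*n^4 - 8*n^3 - 4*n^2 - 4*n + 2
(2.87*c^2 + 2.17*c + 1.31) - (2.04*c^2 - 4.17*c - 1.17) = 0.83*c^2 + 6.34*c + 2.48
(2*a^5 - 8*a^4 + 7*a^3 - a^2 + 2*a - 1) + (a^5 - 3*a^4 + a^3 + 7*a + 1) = 3*a^5 - 11*a^4 + 8*a^3 - a^2 + 9*a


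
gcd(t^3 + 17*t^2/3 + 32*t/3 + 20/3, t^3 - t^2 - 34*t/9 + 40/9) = t + 2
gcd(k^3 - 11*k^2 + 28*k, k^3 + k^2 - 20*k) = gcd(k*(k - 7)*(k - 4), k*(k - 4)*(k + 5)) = k^2 - 4*k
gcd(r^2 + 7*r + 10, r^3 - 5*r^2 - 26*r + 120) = r + 5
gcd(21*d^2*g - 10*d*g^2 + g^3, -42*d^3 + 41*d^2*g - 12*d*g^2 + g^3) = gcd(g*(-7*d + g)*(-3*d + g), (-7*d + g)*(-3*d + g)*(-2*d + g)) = 21*d^2 - 10*d*g + g^2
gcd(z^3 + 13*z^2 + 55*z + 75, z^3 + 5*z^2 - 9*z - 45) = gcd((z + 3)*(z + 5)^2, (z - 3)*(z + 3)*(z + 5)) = z^2 + 8*z + 15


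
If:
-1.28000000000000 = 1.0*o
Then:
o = -1.28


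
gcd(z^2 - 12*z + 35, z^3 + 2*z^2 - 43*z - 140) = z - 7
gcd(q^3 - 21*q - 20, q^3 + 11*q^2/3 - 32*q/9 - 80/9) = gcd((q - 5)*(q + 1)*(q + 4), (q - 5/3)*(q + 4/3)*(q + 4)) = q + 4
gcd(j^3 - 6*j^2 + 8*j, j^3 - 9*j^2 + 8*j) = j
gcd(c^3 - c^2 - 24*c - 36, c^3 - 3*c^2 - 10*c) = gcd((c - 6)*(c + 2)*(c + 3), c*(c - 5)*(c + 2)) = c + 2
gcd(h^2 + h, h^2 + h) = h^2 + h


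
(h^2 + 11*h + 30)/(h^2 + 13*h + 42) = (h + 5)/(h + 7)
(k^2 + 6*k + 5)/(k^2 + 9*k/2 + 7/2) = 2*(k + 5)/(2*k + 7)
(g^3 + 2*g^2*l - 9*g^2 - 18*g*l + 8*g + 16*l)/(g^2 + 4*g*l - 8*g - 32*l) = (g^2 + 2*g*l - g - 2*l)/(g + 4*l)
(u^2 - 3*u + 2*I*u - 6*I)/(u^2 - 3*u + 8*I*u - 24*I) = (u + 2*I)/(u + 8*I)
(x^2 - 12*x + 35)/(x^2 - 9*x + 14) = (x - 5)/(x - 2)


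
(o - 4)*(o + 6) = o^2 + 2*o - 24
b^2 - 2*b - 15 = (b - 5)*(b + 3)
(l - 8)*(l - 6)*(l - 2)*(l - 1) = l^4 - 17*l^3 + 92*l^2 - 172*l + 96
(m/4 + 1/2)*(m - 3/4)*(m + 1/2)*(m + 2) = m^4/4 + 15*m^3/16 + 21*m^2/32 - 5*m/8 - 3/8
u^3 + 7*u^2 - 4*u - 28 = (u - 2)*(u + 2)*(u + 7)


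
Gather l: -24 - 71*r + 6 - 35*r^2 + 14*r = -35*r^2 - 57*r - 18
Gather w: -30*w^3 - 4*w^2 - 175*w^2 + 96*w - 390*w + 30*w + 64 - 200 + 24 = -30*w^3 - 179*w^2 - 264*w - 112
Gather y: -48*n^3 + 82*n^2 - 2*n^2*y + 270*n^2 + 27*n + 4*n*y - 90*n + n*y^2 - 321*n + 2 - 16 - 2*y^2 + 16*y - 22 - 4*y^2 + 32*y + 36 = -48*n^3 + 352*n^2 - 384*n + y^2*(n - 6) + y*(-2*n^2 + 4*n + 48)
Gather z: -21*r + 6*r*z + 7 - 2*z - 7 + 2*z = 6*r*z - 21*r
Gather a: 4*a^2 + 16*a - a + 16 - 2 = 4*a^2 + 15*a + 14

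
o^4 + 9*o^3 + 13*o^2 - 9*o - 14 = (o - 1)*(o + 1)*(o + 2)*(o + 7)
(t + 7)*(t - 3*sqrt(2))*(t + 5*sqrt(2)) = t^3 + 2*sqrt(2)*t^2 + 7*t^2 - 30*t + 14*sqrt(2)*t - 210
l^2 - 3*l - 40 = (l - 8)*(l + 5)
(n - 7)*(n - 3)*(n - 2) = n^3 - 12*n^2 + 41*n - 42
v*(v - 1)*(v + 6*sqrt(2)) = v^3 - v^2 + 6*sqrt(2)*v^2 - 6*sqrt(2)*v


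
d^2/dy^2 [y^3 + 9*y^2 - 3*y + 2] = 6*y + 18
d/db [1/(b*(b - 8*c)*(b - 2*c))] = (-b*(b - 8*c) - b*(b - 2*c) - (b - 8*c)*(b - 2*c))/(b^2*(b - 8*c)^2*(b - 2*c)^2)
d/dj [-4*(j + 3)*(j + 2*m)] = -8*j - 8*m - 12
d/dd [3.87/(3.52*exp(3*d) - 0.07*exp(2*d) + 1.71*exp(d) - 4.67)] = (-40.8672*exp(2*d) + 0.5418*exp(d) - 6.6177)*exp(d)/(3.52*exp(3*d) - 0.07*exp(2*d) + 1.71*exp(d) - 4.67)^2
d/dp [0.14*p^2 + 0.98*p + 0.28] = 0.28*p + 0.98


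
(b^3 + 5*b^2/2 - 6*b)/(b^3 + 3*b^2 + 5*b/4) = 2*(2*b^2 + 5*b - 12)/(4*b^2 + 12*b + 5)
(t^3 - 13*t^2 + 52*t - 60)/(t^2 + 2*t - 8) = (t^2 - 11*t + 30)/(t + 4)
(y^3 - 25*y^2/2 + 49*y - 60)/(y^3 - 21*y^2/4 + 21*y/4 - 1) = 2*(2*y^2 - 17*y + 30)/(4*y^2 - 5*y + 1)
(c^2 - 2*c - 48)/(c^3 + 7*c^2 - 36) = (c - 8)/(c^2 + c - 6)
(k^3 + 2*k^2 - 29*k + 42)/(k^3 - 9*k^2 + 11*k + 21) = (k^2 + 5*k - 14)/(k^2 - 6*k - 7)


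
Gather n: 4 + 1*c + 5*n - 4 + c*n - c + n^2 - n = n^2 + n*(c + 4)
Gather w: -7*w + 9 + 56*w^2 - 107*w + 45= 56*w^2 - 114*w + 54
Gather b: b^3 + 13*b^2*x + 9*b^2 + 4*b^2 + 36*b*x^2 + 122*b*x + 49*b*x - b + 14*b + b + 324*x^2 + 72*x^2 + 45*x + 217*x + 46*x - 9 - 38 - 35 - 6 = b^3 + b^2*(13*x + 13) + b*(36*x^2 + 171*x + 14) + 396*x^2 + 308*x - 88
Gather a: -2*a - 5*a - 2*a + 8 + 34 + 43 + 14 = 99 - 9*a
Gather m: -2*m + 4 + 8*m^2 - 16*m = 8*m^2 - 18*m + 4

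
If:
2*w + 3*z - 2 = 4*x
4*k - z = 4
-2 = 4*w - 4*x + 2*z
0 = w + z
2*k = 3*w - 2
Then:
No Solution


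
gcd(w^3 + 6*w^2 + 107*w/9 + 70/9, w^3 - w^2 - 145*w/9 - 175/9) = w^2 + 4*w + 35/9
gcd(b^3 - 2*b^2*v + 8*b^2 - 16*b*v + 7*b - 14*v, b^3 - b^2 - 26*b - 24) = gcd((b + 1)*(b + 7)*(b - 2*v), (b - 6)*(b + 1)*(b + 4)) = b + 1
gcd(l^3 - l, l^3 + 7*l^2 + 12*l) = l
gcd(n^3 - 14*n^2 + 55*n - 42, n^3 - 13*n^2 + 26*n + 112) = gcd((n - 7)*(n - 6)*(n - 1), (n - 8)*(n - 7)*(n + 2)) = n - 7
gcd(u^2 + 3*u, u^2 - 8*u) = u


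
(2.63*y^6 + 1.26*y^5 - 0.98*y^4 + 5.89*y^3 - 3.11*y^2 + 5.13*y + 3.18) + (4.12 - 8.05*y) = 2.63*y^6 + 1.26*y^5 - 0.98*y^4 + 5.89*y^3 - 3.11*y^2 - 2.92*y + 7.3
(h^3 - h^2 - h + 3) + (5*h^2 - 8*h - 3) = h^3 + 4*h^2 - 9*h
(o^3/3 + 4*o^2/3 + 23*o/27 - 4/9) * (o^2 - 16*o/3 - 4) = o^5/3 - 4*o^4/9 - 205*o^3/27 - 836*o^2/81 - 28*o/27 + 16/9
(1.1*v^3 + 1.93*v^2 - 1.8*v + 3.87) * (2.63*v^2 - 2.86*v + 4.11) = 2.893*v^5 + 1.9299*v^4 - 5.7328*v^3 + 23.2584*v^2 - 18.4662*v + 15.9057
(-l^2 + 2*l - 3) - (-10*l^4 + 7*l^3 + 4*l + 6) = 10*l^4 - 7*l^3 - l^2 - 2*l - 9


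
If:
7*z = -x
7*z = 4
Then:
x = -4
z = 4/7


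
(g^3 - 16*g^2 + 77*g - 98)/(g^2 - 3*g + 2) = (g^2 - 14*g + 49)/(g - 1)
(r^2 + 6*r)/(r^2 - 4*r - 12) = r*(r + 6)/(r^2 - 4*r - 12)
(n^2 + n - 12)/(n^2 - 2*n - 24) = (n - 3)/(n - 6)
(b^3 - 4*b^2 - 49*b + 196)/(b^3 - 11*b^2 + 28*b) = (b + 7)/b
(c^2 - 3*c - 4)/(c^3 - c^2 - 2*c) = (c - 4)/(c*(c - 2))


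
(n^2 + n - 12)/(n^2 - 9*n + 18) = (n + 4)/(n - 6)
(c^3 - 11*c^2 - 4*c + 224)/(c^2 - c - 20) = (c^2 - 15*c + 56)/(c - 5)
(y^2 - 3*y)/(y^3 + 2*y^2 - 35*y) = (y - 3)/(y^2 + 2*y - 35)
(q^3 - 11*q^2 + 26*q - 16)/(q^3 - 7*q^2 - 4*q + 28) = (q^2 - 9*q + 8)/(q^2 - 5*q - 14)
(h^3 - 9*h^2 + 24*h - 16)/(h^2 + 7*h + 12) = (h^3 - 9*h^2 + 24*h - 16)/(h^2 + 7*h + 12)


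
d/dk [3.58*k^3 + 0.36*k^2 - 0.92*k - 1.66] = 10.74*k^2 + 0.72*k - 0.92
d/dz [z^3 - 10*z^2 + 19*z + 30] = 3*z^2 - 20*z + 19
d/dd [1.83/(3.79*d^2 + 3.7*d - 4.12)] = (-13.8714*d - 6.771)/(3.79*d^2 + 3.7*d - 4.12)^2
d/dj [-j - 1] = -1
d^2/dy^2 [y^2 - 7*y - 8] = 2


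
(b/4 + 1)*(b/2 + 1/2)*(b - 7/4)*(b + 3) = b^4/8 + 25*b^3/32 + 5*b^2/8 - 85*b/32 - 21/8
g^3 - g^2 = g^2*(g - 1)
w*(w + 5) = w^2 + 5*w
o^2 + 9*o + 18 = (o + 3)*(o + 6)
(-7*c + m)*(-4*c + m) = 28*c^2 - 11*c*m + m^2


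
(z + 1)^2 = z^2 + 2*z + 1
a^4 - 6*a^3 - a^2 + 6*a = a*(a - 6)*(a - 1)*(a + 1)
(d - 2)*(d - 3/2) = d^2 - 7*d/2 + 3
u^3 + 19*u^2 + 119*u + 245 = (u + 5)*(u + 7)^2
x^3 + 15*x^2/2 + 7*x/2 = x*(x + 1/2)*(x + 7)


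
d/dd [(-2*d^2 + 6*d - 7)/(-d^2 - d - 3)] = (8*d^2 - 2*d - 25)/(d^4 + 2*d^3 + 7*d^2 + 6*d + 9)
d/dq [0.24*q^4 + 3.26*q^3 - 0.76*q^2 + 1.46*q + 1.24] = 0.96*q^3 + 9.78*q^2 - 1.52*q + 1.46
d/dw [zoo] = 0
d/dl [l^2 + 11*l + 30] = 2*l + 11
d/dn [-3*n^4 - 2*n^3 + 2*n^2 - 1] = 2*n*(-6*n^2 - 3*n + 2)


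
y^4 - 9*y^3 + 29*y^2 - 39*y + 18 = (y - 3)^2*(y - 2)*(y - 1)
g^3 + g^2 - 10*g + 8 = (g - 2)*(g - 1)*(g + 4)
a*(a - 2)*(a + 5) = a^3 + 3*a^2 - 10*a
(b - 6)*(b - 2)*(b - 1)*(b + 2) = b^4 - 7*b^3 + 2*b^2 + 28*b - 24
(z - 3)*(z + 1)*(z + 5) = z^3 + 3*z^2 - 13*z - 15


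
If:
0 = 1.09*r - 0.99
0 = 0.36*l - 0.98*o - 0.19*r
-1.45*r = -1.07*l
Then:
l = 1.23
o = 0.28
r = 0.91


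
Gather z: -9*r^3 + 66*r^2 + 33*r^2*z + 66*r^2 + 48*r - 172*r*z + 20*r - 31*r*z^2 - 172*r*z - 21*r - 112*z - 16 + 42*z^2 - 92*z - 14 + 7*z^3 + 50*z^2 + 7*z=-9*r^3 + 132*r^2 + 47*r + 7*z^3 + z^2*(92 - 31*r) + z*(33*r^2 - 344*r - 197) - 30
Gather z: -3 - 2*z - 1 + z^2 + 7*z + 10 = z^2 + 5*z + 6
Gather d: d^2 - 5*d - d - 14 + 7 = d^2 - 6*d - 7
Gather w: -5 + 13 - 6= 2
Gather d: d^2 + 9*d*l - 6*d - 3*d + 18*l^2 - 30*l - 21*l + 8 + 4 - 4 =d^2 + d*(9*l - 9) + 18*l^2 - 51*l + 8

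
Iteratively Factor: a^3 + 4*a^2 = (a + 4)*(a^2) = a*(a + 4)*(a)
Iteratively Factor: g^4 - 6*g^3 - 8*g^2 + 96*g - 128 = (g - 4)*(g^3 - 2*g^2 - 16*g + 32) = (g - 4)*(g + 4)*(g^2 - 6*g + 8) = (g - 4)*(g - 2)*(g + 4)*(g - 4)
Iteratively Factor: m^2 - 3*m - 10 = (m + 2)*(m - 5)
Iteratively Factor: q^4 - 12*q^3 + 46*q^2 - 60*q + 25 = (q - 5)*(q^3 - 7*q^2 + 11*q - 5) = (q - 5)*(q - 1)*(q^2 - 6*q + 5) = (q - 5)*(q - 1)^2*(q - 5)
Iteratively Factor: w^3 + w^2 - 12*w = (w + 4)*(w^2 - 3*w) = w*(w + 4)*(w - 3)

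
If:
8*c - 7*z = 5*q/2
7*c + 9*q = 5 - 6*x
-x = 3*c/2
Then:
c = 63*z/67 + 25/134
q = 14*z/67 + 40/67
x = -189*z/134 - 75/268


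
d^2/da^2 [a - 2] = 0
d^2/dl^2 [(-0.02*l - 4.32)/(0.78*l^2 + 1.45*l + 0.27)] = (-(0.02*l + 4.32)*(1.56*l + 1.45)*(3.12*l + 2.9) + (0.0936*l + 6.7972)*(0.78*l^2 + 1.45*l + 0.27))/(0.78*l^2 + 1.45*l + 0.27)^3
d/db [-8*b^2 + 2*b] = 2 - 16*b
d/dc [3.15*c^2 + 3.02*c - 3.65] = 6.3*c + 3.02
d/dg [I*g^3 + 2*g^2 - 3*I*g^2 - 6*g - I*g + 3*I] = 3*I*g^2 + g*(4 - 6*I) - 6 - I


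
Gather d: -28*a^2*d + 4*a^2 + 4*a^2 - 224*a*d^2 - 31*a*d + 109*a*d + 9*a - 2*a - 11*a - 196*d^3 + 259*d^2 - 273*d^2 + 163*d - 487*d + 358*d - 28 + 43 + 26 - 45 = 8*a^2 - 4*a - 196*d^3 + d^2*(-224*a - 14) + d*(-28*a^2 + 78*a + 34) - 4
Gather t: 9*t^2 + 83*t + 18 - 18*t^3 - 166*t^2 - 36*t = -18*t^3 - 157*t^2 + 47*t + 18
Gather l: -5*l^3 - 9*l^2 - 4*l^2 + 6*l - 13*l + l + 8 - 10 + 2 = -5*l^3 - 13*l^2 - 6*l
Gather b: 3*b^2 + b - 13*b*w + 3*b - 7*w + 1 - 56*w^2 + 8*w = 3*b^2 + b*(4 - 13*w) - 56*w^2 + w + 1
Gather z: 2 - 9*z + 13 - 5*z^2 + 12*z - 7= -5*z^2 + 3*z + 8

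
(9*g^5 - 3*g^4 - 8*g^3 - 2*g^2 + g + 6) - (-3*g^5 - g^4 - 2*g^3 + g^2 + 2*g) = 12*g^5 - 2*g^4 - 6*g^3 - 3*g^2 - g + 6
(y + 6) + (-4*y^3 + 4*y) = -4*y^3 + 5*y + 6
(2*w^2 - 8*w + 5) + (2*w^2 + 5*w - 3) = 4*w^2 - 3*w + 2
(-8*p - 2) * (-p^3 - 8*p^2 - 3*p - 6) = 8*p^4 + 66*p^3 + 40*p^2 + 54*p + 12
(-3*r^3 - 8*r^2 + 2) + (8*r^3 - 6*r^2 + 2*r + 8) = 5*r^3 - 14*r^2 + 2*r + 10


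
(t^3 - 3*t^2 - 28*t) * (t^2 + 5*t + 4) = t^5 + 2*t^4 - 39*t^3 - 152*t^2 - 112*t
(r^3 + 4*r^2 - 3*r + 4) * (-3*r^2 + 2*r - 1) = -3*r^5 - 10*r^4 + 16*r^3 - 22*r^2 + 11*r - 4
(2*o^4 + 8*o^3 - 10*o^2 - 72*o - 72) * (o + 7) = 2*o^5 + 22*o^4 + 46*o^3 - 142*o^2 - 576*o - 504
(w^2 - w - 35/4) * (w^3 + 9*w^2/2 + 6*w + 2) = w^5 + 7*w^4/2 - 29*w^3/4 - 347*w^2/8 - 109*w/2 - 35/2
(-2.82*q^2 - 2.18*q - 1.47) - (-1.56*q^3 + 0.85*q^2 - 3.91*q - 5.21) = 1.56*q^3 - 3.67*q^2 + 1.73*q + 3.74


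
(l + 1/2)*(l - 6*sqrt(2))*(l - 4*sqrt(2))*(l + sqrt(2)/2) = l^4 - 19*sqrt(2)*l^3/2 + l^3/2 - 19*sqrt(2)*l^2/4 + 38*l^2 + 19*l + 24*sqrt(2)*l + 12*sqrt(2)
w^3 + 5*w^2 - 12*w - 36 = (w - 3)*(w + 2)*(w + 6)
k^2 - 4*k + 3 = (k - 3)*(k - 1)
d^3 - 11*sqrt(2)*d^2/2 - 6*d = d*(d - 6*sqrt(2))*(d + sqrt(2)/2)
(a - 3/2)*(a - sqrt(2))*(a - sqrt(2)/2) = a^3 - 3*sqrt(2)*a^2/2 - 3*a^2/2 + a + 9*sqrt(2)*a/4 - 3/2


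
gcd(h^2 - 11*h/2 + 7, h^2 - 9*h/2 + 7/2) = h - 7/2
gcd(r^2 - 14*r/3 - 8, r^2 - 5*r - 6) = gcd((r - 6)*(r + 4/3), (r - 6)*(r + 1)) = r - 6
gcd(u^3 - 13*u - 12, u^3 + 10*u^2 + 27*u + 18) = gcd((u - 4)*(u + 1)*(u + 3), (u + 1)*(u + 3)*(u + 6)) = u^2 + 4*u + 3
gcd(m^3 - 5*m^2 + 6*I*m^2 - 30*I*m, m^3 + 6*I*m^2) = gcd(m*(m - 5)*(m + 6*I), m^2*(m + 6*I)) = m^2 + 6*I*m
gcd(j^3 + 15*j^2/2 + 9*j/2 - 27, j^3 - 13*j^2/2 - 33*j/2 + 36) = j^2 + 3*j/2 - 9/2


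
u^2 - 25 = (u - 5)*(u + 5)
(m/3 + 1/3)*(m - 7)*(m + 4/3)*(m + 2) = m^4/3 - 8*m^3/9 - 73*m^2/9 - 118*m/9 - 56/9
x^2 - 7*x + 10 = (x - 5)*(x - 2)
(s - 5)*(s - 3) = s^2 - 8*s + 15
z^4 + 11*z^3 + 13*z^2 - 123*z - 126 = (z - 3)*(z + 1)*(z + 6)*(z + 7)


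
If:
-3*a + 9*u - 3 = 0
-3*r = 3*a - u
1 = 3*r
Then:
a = -1/4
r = 1/3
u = 1/4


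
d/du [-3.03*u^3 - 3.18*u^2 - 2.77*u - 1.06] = -9.09*u^2 - 6.36*u - 2.77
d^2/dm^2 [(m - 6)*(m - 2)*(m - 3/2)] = 6*m - 19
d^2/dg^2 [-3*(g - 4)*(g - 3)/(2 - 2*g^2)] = 3*(-7*g^3 + 39*g^2 - 21*g + 13)/(g^6 - 3*g^4 + 3*g^2 - 1)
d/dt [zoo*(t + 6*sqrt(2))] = zoo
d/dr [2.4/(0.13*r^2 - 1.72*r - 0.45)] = (4.128 - 0.624*r)/(-0.13*r^2 + 1.72*r + 0.45)^2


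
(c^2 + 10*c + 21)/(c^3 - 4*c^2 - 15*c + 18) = (c + 7)/(c^2 - 7*c + 6)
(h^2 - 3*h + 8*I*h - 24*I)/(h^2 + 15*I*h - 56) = (h - 3)/(h + 7*I)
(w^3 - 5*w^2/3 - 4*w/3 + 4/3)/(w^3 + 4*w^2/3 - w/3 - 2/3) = (w - 2)/(w + 1)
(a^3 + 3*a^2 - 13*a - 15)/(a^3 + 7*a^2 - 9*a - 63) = (a^2 + 6*a + 5)/(a^2 + 10*a + 21)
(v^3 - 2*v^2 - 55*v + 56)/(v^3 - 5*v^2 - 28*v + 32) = (v + 7)/(v + 4)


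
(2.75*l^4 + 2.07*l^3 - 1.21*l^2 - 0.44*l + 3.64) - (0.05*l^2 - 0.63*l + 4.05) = 2.75*l^4 + 2.07*l^3 - 1.26*l^2 + 0.19*l - 0.41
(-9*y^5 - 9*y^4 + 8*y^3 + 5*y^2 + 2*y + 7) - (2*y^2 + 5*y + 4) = -9*y^5 - 9*y^4 + 8*y^3 + 3*y^2 - 3*y + 3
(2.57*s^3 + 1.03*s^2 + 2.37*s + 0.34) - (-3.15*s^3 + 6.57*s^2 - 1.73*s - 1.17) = 5.72*s^3 - 5.54*s^2 + 4.1*s + 1.51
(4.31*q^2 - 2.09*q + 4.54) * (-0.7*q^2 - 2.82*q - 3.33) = -3.017*q^4 - 10.6912*q^3 - 11.6365*q^2 - 5.8431*q - 15.1182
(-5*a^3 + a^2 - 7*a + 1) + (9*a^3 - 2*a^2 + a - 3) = 4*a^3 - a^2 - 6*a - 2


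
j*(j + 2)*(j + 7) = j^3 + 9*j^2 + 14*j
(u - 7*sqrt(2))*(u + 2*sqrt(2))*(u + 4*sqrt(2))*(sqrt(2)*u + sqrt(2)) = sqrt(2)*u^4 - 2*u^3 + sqrt(2)*u^3 - 68*sqrt(2)*u^2 - 2*u^2 - 224*u - 68*sqrt(2)*u - 224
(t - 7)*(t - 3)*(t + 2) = t^3 - 8*t^2 + t + 42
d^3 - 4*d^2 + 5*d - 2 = (d - 2)*(d - 1)^2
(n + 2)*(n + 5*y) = n^2 + 5*n*y + 2*n + 10*y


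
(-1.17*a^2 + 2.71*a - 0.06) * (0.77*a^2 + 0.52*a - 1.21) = -0.9009*a^4 + 1.4783*a^3 + 2.7787*a^2 - 3.3103*a + 0.0726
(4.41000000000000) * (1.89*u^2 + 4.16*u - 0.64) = 8.3349*u^2 + 18.3456*u - 2.8224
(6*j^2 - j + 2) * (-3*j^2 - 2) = -18*j^4 + 3*j^3 - 18*j^2 + 2*j - 4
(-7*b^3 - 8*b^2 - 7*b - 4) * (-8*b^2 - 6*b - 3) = 56*b^5 + 106*b^4 + 125*b^3 + 98*b^2 + 45*b + 12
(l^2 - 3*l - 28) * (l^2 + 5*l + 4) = l^4 + 2*l^3 - 39*l^2 - 152*l - 112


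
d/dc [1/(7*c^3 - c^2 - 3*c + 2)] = (-21*c^2 + 2*c + 3)/(7*c^3 - c^2 - 3*c + 2)^2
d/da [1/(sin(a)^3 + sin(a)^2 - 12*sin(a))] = (-3*sin(a)^2 - 2*sin(a) + 12)*cos(a)/((sin(a)^2 + sin(a) - 12)^2*sin(a)^2)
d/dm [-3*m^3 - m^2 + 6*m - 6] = -9*m^2 - 2*m + 6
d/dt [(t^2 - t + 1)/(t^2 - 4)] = (t^2 - 10*t + 4)/(t^4 - 8*t^2 + 16)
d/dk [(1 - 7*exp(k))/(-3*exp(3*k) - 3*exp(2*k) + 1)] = (-3*(3*exp(k) + 2)*(7*exp(k) - 1)*exp(k) + 21*exp(3*k) + 21*exp(2*k) - 7)*exp(k)/(3*exp(3*k) + 3*exp(2*k) - 1)^2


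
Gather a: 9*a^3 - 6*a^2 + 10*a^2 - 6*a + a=9*a^3 + 4*a^2 - 5*a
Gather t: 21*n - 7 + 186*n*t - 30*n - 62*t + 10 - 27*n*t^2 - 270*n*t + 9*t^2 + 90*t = -9*n + t^2*(9 - 27*n) + t*(28 - 84*n) + 3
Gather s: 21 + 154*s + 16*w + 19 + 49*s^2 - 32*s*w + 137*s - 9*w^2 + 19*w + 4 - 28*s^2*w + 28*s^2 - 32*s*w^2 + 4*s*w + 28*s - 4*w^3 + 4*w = s^2*(77 - 28*w) + s*(-32*w^2 - 28*w + 319) - 4*w^3 - 9*w^2 + 39*w + 44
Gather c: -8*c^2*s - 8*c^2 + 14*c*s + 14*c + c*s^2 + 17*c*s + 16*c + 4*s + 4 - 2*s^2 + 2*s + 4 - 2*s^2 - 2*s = c^2*(-8*s - 8) + c*(s^2 + 31*s + 30) - 4*s^2 + 4*s + 8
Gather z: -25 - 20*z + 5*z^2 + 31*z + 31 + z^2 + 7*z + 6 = 6*z^2 + 18*z + 12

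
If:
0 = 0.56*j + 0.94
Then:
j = -1.68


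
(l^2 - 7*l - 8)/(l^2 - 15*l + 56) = (l + 1)/(l - 7)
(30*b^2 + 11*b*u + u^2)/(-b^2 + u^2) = (30*b^2 + 11*b*u + u^2)/(-b^2 + u^2)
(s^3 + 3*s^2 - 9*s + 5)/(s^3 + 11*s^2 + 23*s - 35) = (s - 1)/(s + 7)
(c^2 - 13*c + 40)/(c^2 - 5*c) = (c - 8)/c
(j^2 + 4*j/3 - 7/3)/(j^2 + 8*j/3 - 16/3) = (3*j^2 + 4*j - 7)/(3*j^2 + 8*j - 16)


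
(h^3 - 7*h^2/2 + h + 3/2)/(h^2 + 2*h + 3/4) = 2*(h^2 - 4*h + 3)/(2*h + 3)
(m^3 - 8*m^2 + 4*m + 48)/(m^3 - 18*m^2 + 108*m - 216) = (m^2 - 2*m - 8)/(m^2 - 12*m + 36)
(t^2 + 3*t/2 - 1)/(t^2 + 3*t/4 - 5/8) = 4*(t + 2)/(4*t + 5)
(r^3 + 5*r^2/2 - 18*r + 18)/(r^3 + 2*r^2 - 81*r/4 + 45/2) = 2*(r - 2)/(2*r - 5)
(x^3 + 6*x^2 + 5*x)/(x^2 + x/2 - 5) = 2*x*(x^2 + 6*x + 5)/(2*x^2 + x - 10)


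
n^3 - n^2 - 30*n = n*(n - 6)*(n + 5)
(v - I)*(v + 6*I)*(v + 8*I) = v^3 + 13*I*v^2 - 34*v + 48*I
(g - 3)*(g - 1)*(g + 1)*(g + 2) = g^4 - g^3 - 7*g^2 + g + 6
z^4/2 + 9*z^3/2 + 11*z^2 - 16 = (z/2 + 1)*(z - 1)*(z + 4)^2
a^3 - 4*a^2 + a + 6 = (a - 3)*(a - 2)*(a + 1)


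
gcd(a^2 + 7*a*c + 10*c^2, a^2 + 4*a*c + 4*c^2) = a + 2*c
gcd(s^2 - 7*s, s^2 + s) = s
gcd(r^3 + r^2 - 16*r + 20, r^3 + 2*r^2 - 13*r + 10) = r^2 + 3*r - 10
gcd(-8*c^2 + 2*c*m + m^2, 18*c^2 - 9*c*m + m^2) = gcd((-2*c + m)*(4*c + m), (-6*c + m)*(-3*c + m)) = 1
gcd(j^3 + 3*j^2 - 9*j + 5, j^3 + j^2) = 1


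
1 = 1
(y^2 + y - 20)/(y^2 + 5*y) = (y - 4)/y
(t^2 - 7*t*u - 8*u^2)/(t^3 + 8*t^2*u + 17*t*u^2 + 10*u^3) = (t - 8*u)/(t^2 + 7*t*u + 10*u^2)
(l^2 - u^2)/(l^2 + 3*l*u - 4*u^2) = (l + u)/(l + 4*u)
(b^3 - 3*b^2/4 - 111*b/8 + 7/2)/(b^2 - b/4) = b - 1/2 - 14/b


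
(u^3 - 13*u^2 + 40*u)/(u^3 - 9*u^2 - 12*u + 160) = u/(u + 4)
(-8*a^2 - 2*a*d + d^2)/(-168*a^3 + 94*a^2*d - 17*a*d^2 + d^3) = (2*a + d)/(42*a^2 - 13*a*d + d^2)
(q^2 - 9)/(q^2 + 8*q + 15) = (q - 3)/(q + 5)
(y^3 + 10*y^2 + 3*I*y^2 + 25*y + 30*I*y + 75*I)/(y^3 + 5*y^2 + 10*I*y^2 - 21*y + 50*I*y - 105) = (y + 5)/(y + 7*I)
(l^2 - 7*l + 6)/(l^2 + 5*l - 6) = (l - 6)/(l + 6)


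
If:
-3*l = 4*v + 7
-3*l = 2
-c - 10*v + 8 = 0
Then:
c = 41/2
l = -2/3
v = -5/4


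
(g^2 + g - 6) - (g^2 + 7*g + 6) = -6*g - 12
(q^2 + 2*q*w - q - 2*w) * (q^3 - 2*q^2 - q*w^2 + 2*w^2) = q^5 + 2*q^4*w - 3*q^4 - q^3*w^2 - 6*q^3*w + 2*q^3 - 2*q^2*w^3 + 3*q^2*w^2 + 4*q^2*w + 6*q*w^3 - 2*q*w^2 - 4*w^3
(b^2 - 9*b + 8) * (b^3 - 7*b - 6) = b^5 - 9*b^4 + b^3 + 57*b^2 - 2*b - 48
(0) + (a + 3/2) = a + 3/2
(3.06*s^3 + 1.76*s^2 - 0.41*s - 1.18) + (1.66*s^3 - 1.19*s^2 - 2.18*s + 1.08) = 4.72*s^3 + 0.57*s^2 - 2.59*s - 0.0999999999999999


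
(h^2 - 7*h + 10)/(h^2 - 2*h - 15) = (h - 2)/(h + 3)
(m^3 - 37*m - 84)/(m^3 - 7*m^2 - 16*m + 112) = (m + 3)/(m - 4)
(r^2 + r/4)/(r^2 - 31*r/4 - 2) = r/(r - 8)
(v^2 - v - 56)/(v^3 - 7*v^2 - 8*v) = (v + 7)/(v*(v + 1))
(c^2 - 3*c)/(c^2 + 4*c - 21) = c/(c + 7)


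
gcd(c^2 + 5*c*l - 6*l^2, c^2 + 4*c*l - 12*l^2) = c + 6*l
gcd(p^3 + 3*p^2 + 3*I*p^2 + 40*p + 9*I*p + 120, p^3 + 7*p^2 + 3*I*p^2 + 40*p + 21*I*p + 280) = p^2 + 3*I*p + 40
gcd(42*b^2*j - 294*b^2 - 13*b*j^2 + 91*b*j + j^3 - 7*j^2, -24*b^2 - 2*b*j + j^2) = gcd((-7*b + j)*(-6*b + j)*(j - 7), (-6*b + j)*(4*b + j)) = 6*b - j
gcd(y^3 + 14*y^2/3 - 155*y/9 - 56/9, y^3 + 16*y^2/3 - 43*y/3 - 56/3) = y^2 + 13*y/3 - 56/3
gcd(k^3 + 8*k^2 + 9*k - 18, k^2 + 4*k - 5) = k - 1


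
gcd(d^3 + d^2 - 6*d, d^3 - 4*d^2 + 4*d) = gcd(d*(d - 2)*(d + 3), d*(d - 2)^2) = d^2 - 2*d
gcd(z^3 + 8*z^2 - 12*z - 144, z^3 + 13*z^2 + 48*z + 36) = z^2 + 12*z + 36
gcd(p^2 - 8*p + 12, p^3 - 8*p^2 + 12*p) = p^2 - 8*p + 12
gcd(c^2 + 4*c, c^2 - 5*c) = c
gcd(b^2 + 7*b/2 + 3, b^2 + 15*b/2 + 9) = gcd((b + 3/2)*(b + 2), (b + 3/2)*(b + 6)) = b + 3/2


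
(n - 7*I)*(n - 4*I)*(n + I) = n^3 - 10*I*n^2 - 17*n - 28*I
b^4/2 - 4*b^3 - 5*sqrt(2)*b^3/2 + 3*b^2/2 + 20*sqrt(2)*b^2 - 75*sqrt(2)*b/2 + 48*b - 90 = (b/2 + sqrt(2)/2)*(b - 5)*(b - 3)*(b - 6*sqrt(2))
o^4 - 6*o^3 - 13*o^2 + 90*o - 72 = (o - 6)*(o - 3)*(o - 1)*(o + 4)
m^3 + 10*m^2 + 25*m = m*(m + 5)^2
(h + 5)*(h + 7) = h^2 + 12*h + 35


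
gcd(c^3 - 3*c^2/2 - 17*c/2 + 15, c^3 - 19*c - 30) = c + 3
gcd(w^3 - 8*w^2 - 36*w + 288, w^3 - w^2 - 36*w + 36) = w^2 - 36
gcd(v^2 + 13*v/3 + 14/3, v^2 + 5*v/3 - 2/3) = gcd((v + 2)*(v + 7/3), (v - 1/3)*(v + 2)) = v + 2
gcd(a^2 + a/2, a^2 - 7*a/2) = a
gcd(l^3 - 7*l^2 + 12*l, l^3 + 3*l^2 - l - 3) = 1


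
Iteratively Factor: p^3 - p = (p - 1)*(p^2 + p) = p*(p - 1)*(p + 1)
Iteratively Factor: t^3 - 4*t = (t - 2)*(t^2 + 2*t) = (t - 2)*(t + 2)*(t)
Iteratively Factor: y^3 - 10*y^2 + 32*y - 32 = (y - 4)*(y^2 - 6*y + 8) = (y - 4)*(y - 2)*(y - 4)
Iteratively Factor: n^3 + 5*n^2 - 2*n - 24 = (n + 4)*(n^2 + n - 6) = (n - 2)*(n + 4)*(n + 3)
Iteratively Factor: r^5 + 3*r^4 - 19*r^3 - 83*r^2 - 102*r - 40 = (r + 4)*(r^4 - r^3 - 15*r^2 - 23*r - 10) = (r + 2)*(r + 4)*(r^3 - 3*r^2 - 9*r - 5) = (r + 1)*(r + 2)*(r + 4)*(r^2 - 4*r - 5) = (r - 5)*(r + 1)*(r + 2)*(r + 4)*(r + 1)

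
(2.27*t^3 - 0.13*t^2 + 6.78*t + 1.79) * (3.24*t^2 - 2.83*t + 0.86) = 7.3548*t^5 - 6.8453*t^4 + 24.2873*t^3 - 13.4996*t^2 + 0.765099999999999*t + 1.5394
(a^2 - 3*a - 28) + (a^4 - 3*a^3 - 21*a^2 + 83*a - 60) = a^4 - 3*a^3 - 20*a^2 + 80*a - 88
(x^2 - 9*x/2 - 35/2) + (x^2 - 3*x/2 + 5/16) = 2*x^2 - 6*x - 275/16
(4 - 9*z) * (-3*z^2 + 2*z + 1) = 27*z^3 - 30*z^2 - z + 4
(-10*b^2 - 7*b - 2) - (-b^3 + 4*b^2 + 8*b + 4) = b^3 - 14*b^2 - 15*b - 6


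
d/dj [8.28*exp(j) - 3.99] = 8.28*exp(j)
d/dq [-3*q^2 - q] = -6*q - 1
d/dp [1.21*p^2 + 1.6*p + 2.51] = 2.42*p + 1.6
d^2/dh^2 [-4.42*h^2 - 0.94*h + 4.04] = -8.84000000000000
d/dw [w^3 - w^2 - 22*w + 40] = 3*w^2 - 2*w - 22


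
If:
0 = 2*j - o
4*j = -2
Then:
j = -1/2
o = -1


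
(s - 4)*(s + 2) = s^2 - 2*s - 8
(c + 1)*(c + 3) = c^2 + 4*c + 3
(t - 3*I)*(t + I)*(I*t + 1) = I*t^3 + 3*t^2 + I*t + 3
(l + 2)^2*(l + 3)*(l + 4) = l^4 + 11*l^3 + 44*l^2 + 76*l + 48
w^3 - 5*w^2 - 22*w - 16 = (w - 8)*(w + 1)*(w + 2)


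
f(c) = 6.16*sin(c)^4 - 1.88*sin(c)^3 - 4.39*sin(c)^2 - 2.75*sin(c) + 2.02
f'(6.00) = -1.22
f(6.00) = 2.52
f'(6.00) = -1.22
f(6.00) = 2.52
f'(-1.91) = 6.70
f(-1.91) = 7.16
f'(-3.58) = 5.08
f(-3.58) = 0.12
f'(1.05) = 0.73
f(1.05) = -1.41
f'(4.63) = 1.97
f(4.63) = 8.34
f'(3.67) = 2.52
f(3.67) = 2.93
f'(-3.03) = 1.86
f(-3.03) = 2.28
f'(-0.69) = -4.47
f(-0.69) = 3.49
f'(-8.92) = 2.28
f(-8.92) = 2.87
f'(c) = 24.64*sin(c)^3*cos(c) - 5.64*sin(c)^2*cos(c) - 8.78*sin(c)*cos(c) - 2.75*cos(c)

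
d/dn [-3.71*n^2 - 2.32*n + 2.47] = -7.42*n - 2.32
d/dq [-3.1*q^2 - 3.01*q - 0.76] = -6.2*q - 3.01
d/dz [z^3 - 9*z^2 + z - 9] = 3*z^2 - 18*z + 1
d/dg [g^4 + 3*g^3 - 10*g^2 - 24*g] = 4*g^3 + 9*g^2 - 20*g - 24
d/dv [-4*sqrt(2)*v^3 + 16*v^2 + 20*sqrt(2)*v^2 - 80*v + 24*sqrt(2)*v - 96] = -12*sqrt(2)*v^2 + 32*v + 40*sqrt(2)*v - 80 + 24*sqrt(2)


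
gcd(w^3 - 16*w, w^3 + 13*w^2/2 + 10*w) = w^2 + 4*w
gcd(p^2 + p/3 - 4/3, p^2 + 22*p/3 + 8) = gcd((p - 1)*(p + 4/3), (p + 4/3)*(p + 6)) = p + 4/3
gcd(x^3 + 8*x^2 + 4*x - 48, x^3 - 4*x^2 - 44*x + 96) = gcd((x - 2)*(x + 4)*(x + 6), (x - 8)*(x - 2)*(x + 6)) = x^2 + 4*x - 12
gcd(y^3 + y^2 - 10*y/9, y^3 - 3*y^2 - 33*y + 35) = 1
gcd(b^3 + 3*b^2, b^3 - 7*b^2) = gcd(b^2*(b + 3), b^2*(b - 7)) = b^2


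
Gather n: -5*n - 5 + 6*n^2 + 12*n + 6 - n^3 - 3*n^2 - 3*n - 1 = -n^3 + 3*n^2 + 4*n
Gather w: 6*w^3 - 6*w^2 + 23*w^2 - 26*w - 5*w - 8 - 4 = 6*w^3 + 17*w^2 - 31*w - 12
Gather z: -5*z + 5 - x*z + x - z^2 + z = x - z^2 + z*(-x - 4) + 5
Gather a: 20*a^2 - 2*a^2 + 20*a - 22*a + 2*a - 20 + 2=18*a^2 - 18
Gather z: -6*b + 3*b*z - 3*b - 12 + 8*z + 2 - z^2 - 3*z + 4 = -9*b - z^2 + z*(3*b + 5) - 6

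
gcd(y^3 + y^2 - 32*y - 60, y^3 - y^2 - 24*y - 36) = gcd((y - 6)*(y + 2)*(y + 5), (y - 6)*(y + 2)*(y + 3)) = y^2 - 4*y - 12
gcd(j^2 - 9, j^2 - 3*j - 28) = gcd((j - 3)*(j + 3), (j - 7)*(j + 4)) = 1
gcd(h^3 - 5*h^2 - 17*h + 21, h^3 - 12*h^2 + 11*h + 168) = h^2 - 4*h - 21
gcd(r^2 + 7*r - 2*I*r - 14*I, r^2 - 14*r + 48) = 1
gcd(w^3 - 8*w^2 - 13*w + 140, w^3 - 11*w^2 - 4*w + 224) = w^2 - 3*w - 28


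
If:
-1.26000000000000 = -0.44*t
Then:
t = 2.86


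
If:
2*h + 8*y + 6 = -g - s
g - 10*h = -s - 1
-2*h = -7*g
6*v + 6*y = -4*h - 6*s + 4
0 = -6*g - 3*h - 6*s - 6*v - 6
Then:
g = -55/136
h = -385/272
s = -59/4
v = 8085/544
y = 815/544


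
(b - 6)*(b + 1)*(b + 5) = b^3 - 31*b - 30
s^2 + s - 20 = (s - 4)*(s + 5)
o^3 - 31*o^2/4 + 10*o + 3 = (o - 6)*(o - 2)*(o + 1/4)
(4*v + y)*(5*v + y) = 20*v^2 + 9*v*y + y^2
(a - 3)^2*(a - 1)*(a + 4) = a^4 - 3*a^3 - 13*a^2 + 51*a - 36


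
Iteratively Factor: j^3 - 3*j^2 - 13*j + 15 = (j + 3)*(j^2 - 6*j + 5) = (j - 5)*(j + 3)*(j - 1)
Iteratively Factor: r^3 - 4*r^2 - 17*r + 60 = (r - 3)*(r^2 - r - 20) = (r - 3)*(r + 4)*(r - 5)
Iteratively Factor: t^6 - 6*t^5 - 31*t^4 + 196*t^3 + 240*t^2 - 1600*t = (t - 4)*(t^5 - 2*t^4 - 39*t^3 + 40*t^2 + 400*t) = (t - 4)*(t + 4)*(t^4 - 6*t^3 - 15*t^2 + 100*t) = (t - 4)*(t + 4)^2*(t^3 - 10*t^2 + 25*t) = (t - 5)*(t - 4)*(t + 4)^2*(t^2 - 5*t) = t*(t - 5)*(t - 4)*(t + 4)^2*(t - 5)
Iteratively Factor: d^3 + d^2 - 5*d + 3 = (d - 1)*(d^2 + 2*d - 3) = (d - 1)^2*(d + 3)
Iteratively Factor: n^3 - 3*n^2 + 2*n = (n - 2)*(n^2 - n) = n*(n - 2)*(n - 1)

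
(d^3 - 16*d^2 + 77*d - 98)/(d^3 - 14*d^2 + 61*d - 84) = (d^2 - 9*d + 14)/(d^2 - 7*d + 12)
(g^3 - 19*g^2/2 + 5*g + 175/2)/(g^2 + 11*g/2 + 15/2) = (g^2 - 12*g + 35)/(g + 3)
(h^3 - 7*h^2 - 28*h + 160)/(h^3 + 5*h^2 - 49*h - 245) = (h^2 - 12*h + 32)/(h^2 - 49)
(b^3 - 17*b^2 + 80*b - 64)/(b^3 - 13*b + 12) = (b^2 - 16*b + 64)/(b^2 + b - 12)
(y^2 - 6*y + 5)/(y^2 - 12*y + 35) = (y - 1)/(y - 7)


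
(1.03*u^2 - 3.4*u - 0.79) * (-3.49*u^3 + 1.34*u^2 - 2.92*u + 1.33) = -3.5947*u^5 + 13.2462*u^4 - 4.8065*u^3 + 10.2393*u^2 - 2.2152*u - 1.0507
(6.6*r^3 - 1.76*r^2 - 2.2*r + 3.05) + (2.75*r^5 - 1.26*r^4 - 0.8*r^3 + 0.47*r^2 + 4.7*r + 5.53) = 2.75*r^5 - 1.26*r^4 + 5.8*r^3 - 1.29*r^2 + 2.5*r + 8.58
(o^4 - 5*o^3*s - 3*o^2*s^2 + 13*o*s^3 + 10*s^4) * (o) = o^5 - 5*o^4*s - 3*o^3*s^2 + 13*o^2*s^3 + 10*o*s^4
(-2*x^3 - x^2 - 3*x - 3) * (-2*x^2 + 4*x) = 4*x^5 - 6*x^4 + 2*x^3 - 6*x^2 - 12*x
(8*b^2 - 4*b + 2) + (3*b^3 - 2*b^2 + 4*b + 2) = 3*b^3 + 6*b^2 + 4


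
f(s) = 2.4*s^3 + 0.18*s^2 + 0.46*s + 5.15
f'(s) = 7.2*s^2 + 0.36*s + 0.46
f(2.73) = 56.58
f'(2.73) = 55.10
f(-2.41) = -28.51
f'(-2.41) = 41.41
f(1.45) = 13.51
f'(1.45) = 16.12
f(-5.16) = -322.16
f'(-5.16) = 190.31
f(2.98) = 71.63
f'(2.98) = 65.47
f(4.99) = 310.13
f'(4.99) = 181.54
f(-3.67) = -112.75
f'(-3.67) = 96.11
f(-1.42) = -2.01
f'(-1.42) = 14.47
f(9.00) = 1773.47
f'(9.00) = 586.90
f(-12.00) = -4121.65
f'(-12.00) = 1032.94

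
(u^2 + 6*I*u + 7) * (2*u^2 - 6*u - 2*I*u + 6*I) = 2*u^4 - 6*u^3 + 10*I*u^3 + 26*u^2 - 30*I*u^2 - 78*u - 14*I*u + 42*I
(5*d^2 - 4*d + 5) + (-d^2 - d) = 4*d^2 - 5*d + 5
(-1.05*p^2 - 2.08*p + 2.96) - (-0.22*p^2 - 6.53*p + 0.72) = -0.83*p^2 + 4.45*p + 2.24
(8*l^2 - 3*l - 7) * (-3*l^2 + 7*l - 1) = -24*l^4 + 65*l^3 - 8*l^2 - 46*l + 7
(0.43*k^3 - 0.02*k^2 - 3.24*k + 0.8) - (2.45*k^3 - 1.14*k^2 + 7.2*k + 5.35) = -2.02*k^3 + 1.12*k^2 - 10.44*k - 4.55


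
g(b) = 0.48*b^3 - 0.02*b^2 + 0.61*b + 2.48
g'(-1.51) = 3.95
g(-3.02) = -12.77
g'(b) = 1.44*b^2 - 0.04*b + 0.61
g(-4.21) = -36.26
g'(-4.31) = 27.53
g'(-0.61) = 1.17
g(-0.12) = 2.41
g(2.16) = 8.54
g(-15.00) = -1631.17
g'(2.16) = 7.24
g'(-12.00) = 208.45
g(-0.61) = 1.99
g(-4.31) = -38.95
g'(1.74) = 4.90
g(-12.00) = -837.16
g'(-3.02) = 13.86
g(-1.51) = -0.14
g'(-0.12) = 0.64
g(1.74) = 6.01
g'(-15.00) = 325.21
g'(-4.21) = 26.30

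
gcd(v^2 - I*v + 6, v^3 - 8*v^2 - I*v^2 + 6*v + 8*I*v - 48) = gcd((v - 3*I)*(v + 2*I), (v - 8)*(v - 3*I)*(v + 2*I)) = v^2 - I*v + 6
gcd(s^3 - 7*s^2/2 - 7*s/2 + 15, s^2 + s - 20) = 1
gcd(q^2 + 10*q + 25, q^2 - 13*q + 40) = 1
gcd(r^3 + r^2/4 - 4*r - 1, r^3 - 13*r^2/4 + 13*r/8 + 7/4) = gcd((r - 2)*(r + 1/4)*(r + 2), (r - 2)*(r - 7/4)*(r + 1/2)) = r - 2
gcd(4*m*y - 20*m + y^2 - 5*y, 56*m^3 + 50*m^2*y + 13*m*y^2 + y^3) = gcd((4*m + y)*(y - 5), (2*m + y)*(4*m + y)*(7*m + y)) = 4*m + y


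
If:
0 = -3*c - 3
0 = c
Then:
No Solution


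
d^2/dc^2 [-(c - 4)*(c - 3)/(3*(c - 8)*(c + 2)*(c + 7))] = 2*(-c^6 + 21*c^5 - 225*c^4 - 525*c^3 + 6420*c^2 + 408*c - 99728)/(3*(c^9 + 3*c^8 - 171*c^7 - 683*c^6 + 9246*c^5 + 48732*c^4 - 118504*c^3 - 1092672*c^2 - 2182656*c - 1404928))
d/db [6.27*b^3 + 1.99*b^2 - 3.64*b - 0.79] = 18.81*b^2 + 3.98*b - 3.64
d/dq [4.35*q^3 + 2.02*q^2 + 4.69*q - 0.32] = 13.05*q^2 + 4.04*q + 4.69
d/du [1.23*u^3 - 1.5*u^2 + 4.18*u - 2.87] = 3.69*u^2 - 3.0*u + 4.18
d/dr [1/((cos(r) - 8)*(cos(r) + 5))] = (2*cos(r) - 3)*sin(r)/((cos(r) - 8)^2*(cos(r) + 5)^2)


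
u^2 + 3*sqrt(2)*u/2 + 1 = (u + sqrt(2)/2)*(u + sqrt(2))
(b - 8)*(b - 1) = b^2 - 9*b + 8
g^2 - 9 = (g - 3)*(g + 3)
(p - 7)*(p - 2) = p^2 - 9*p + 14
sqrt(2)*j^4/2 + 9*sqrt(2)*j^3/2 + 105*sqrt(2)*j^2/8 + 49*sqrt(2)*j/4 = j*(j + 7/2)^2*(sqrt(2)*j/2 + sqrt(2))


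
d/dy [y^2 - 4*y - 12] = 2*y - 4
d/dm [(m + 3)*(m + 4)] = 2*m + 7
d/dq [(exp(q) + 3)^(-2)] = -2*exp(q)/(exp(q) + 3)^3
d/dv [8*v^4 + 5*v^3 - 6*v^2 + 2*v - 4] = 32*v^3 + 15*v^2 - 12*v + 2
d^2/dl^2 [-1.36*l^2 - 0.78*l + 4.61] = -2.72000000000000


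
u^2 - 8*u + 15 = (u - 5)*(u - 3)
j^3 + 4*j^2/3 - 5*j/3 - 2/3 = (j - 1)*(j + 1/3)*(j + 2)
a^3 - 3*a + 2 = (a - 1)^2*(a + 2)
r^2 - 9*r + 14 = (r - 7)*(r - 2)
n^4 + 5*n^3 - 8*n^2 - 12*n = n*(n - 2)*(n + 1)*(n + 6)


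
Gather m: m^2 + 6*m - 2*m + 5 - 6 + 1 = m^2 + 4*m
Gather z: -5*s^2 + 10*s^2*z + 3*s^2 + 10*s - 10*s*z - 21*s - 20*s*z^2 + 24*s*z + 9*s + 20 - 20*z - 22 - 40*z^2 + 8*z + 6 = -2*s^2 - 2*s + z^2*(-20*s - 40) + z*(10*s^2 + 14*s - 12) + 4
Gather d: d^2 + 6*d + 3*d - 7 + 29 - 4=d^2 + 9*d + 18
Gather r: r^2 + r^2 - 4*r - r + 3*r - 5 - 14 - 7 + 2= 2*r^2 - 2*r - 24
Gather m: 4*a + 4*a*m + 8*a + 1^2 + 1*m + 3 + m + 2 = 12*a + m*(4*a + 2) + 6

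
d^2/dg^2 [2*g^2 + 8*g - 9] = 4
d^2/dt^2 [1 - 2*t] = 0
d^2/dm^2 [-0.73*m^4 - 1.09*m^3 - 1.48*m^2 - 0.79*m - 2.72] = -8.76*m^2 - 6.54*m - 2.96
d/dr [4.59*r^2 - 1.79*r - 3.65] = 9.18*r - 1.79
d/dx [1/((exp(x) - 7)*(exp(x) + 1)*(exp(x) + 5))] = -((exp(x) - 7)*(exp(x) + 1) + (exp(x) - 7)*(exp(x) + 5) + (exp(x) + 1)*(exp(x) + 5))/(4*(exp(x) - 7)^2*(exp(x) + 5)^2*cosh(x/2)^2)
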